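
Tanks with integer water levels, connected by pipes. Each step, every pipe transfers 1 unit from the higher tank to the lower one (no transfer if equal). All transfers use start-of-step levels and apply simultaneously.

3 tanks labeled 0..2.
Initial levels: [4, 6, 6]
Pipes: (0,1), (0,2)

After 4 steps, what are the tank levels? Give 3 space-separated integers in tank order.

Step 1: flows [1->0,2->0] -> levels [6 5 5]
Step 2: flows [0->1,0->2] -> levels [4 6 6]
  -> period-2 cycle: step 2 state = step 0 state
  -> state at step 4: (4-0) mod 2 = 0, same as step 0 -> [4 6 6]

Answer: 4 6 6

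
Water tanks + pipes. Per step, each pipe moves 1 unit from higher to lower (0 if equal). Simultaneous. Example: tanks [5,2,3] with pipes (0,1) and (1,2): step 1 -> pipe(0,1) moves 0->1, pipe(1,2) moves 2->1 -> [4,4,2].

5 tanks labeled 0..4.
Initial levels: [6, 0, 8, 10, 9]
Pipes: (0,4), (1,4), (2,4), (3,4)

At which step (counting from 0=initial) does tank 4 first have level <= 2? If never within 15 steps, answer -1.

Step 1: flows [4->0,4->1,4->2,3->4] -> levels [7 1 9 9 7]
Step 2: flows [0=4,4->1,2->4,3->4] -> levels [7 2 8 8 8]
Step 3: flows [4->0,4->1,2=4,3=4] -> levels [8 3 8 8 6]
Step 4: flows [0->4,4->1,2->4,3->4] -> levels [7 4 7 7 8]
Step 5: flows [4->0,4->1,4->2,4->3] -> levels [8 5 8 8 4]
Step 6: flows [0->4,1->4,2->4,3->4] -> levels [7 4 7 7 8]
  -> period-2 cycle (repeats step 4); tank 4 never drops to <=2
Tank 4 never reaches <=2 within 15 steps

Answer: -1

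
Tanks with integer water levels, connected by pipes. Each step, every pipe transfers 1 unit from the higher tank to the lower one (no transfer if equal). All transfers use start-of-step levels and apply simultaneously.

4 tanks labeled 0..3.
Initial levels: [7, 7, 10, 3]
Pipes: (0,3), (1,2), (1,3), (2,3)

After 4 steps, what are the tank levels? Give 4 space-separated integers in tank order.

Answer: 6 7 6 8

Derivation:
Step 1: flows [0->3,2->1,1->3,2->3] -> levels [6 7 8 6]
Step 2: flows [0=3,2->1,1->3,2->3] -> levels [6 7 6 8]
Step 3: flows [3->0,1->2,3->1,3->2] -> levels [7 7 8 5]
Step 4: flows [0->3,2->1,1->3,2->3] -> levels [6 7 6 8]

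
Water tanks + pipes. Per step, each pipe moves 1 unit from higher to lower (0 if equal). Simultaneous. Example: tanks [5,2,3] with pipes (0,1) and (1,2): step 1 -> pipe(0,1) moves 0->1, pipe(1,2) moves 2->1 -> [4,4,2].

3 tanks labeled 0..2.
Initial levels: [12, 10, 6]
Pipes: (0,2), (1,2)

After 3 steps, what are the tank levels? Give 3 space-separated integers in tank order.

Step 1: flows [0->2,1->2] -> levels [11 9 8]
Step 2: flows [0->2,1->2] -> levels [10 8 10]
Step 3: flows [0=2,2->1] -> levels [10 9 9]

Answer: 10 9 9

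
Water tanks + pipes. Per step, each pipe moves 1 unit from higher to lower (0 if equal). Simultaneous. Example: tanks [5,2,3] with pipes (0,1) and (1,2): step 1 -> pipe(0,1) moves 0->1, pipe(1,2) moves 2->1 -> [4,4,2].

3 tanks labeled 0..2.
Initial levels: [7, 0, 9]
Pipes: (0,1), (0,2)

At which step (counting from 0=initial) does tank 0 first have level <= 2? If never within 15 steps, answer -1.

Step 1: flows [0->1,2->0] -> levels [7 1 8]
Step 2: flows [0->1,2->0] -> levels [7 2 7]
Step 3: flows [0->1,0=2] -> levels [6 3 7]
Step 4: flows [0->1,2->0] -> levels [6 4 6]
Step 5: flows [0->1,0=2] -> levels [5 5 6]
Step 6: flows [0=1,2->0] -> levels [6 5 5]
Step 7: flows [0->1,0->2] -> levels [4 6 6]
Step 8: flows [1->0,2->0] -> levels [6 5 5]
  -> period-2 cycle (repeats step 6); tank 0 never drops to <=2
Tank 0 never reaches <=2 within 15 steps

Answer: -1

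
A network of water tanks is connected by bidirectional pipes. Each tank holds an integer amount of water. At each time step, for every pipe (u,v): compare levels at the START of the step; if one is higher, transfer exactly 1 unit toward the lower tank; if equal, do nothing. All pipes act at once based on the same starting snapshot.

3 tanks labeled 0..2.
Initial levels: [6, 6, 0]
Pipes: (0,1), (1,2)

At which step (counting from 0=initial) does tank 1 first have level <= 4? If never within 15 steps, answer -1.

Answer: 3

Derivation:
Step 1: flows [0=1,1->2] -> levels [6 5 1]
Step 2: flows [0->1,1->2] -> levels [5 5 2]
Step 3: flows [0=1,1->2] -> levels [5 4 3]
Tank 1 first reaches <=4 at step 3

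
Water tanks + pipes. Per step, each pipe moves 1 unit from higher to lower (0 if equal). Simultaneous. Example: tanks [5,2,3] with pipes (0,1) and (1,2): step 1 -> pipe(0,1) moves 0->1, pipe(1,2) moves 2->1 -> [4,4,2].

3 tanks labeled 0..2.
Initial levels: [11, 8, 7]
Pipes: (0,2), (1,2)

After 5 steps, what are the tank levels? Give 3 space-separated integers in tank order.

Step 1: flows [0->2,1->2] -> levels [10 7 9]
Step 2: flows [0->2,2->1] -> levels [9 8 9]
Step 3: flows [0=2,2->1] -> levels [9 9 8]
Step 4: flows [0->2,1->2] -> levels [8 8 10]
Step 5: flows [2->0,2->1] -> levels [9 9 8]

Answer: 9 9 8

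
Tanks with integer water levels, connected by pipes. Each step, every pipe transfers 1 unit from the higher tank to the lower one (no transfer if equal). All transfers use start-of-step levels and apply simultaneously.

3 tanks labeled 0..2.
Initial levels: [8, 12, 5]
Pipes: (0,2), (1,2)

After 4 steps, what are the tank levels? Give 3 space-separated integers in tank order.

Step 1: flows [0->2,1->2] -> levels [7 11 7]
Step 2: flows [0=2,1->2] -> levels [7 10 8]
Step 3: flows [2->0,1->2] -> levels [8 9 8]
Step 4: flows [0=2,1->2] -> levels [8 8 9]

Answer: 8 8 9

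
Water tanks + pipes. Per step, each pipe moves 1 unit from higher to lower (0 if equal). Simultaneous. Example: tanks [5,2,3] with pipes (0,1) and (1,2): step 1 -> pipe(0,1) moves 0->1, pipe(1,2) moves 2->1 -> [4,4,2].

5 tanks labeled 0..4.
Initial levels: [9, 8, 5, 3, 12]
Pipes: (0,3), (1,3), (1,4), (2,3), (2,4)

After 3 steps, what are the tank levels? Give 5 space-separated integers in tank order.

Step 1: flows [0->3,1->3,4->1,2->3,4->2] -> levels [8 8 5 6 10]
Step 2: flows [0->3,1->3,4->1,3->2,4->2] -> levels [7 8 7 7 8]
Step 3: flows [0=3,1->3,1=4,2=3,4->2] -> levels [7 7 8 8 7]

Answer: 7 7 8 8 7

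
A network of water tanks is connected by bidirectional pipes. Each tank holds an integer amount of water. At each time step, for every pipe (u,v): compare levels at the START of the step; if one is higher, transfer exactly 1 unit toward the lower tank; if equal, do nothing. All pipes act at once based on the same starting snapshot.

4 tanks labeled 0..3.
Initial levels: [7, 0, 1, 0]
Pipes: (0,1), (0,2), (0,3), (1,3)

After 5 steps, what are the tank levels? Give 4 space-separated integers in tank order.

Step 1: flows [0->1,0->2,0->3,1=3] -> levels [4 1 2 1]
Step 2: flows [0->1,0->2,0->3,1=3] -> levels [1 2 3 2]
Step 3: flows [1->0,2->0,3->0,1=3] -> levels [4 1 2 1]
  -> period-2 cycle: step 3 state = step 1 state
  -> state at step 5: (5-1) mod 2 = 0, same as step 1 -> [4 1 2 1]

Answer: 4 1 2 1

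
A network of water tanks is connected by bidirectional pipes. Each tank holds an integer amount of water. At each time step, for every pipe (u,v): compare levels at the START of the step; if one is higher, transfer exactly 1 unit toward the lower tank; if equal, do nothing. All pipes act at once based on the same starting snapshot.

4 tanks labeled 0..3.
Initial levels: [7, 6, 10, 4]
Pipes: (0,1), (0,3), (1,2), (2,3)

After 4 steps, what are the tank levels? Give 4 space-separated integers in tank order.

Step 1: flows [0->1,0->3,2->1,2->3] -> levels [5 8 8 6]
Step 2: flows [1->0,3->0,1=2,2->3] -> levels [7 7 7 6]
Step 3: flows [0=1,0->3,1=2,2->3] -> levels [6 7 6 8]
Step 4: flows [1->0,3->0,1->2,3->2] -> levels [8 5 8 6]

Answer: 8 5 8 6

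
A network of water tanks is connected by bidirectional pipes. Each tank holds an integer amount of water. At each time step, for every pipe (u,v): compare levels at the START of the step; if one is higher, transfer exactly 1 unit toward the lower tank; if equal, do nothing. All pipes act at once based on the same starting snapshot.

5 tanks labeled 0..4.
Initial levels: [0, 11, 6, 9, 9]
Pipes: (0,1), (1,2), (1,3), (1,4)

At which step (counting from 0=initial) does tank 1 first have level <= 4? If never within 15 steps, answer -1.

Step 1: flows [1->0,1->2,1->3,1->4] -> levels [1 7 7 10 10]
Step 2: flows [1->0,1=2,3->1,4->1] -> levels [2 8 7 9 9]
Step 3: flows [1->0,1->2,3->1,4->1] -> levels [3 8 8 8 8]
Step 4: flows [1->0,1=2,1=3,1=4] -> levels [4 7 8 8 8]
Step 5: flows [1->0,2->1,3->1,4->1] -> levels [5 9 7 7 7]
Step 6: flows [1->0,1->2,1->3,1->4] -> levels [6 5 8 8 8]
Step 7: flows [0->1,2->1,3->1,4->1] -> levels [5 9 7 7 7]
  -> period-2 cycle (repeats step 5); tank 1 never drops to <=4
Tank 1 never reaches <=4 within 15 steps

Answer: -1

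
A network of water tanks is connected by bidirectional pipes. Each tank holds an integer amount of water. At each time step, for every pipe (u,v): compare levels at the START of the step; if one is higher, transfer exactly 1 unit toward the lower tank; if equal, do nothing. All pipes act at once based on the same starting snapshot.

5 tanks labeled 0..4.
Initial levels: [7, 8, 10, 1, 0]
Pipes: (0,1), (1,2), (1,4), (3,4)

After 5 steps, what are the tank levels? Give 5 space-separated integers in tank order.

Answer: 7 6 7 3 3

Derivation:
Step 1: flows [1->0,2->1,1->4,3->4] -> levels [8 7 9 0 2]
Step 2: flows [0->1,2->1,1->4,4->3] -> levels [7 8 8 1 2]
Step 3: flows [1->0,1=2,1->4,4->3] -> levels [8 6 8 2 2]
Step 4: flows [0->1,2->1,1->4,3=4] -> levels [7 7 7 2 3]
Step 5: flows [0=1,1=2,1->4,4->3] -> levels [7 6 7 3 3]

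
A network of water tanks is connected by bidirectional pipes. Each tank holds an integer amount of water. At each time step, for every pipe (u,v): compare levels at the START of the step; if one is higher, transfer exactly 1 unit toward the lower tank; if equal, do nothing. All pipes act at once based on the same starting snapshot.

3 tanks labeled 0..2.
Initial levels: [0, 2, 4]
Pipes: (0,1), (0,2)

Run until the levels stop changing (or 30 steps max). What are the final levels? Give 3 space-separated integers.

Answer: 2 2 2

Derivation:
Step 1: flows [1->0,2->0] -> levels [2 1 3]
Step 2: flows [0->1,2->0] -> levels [2 2 2]
Step 3: flows [0=1,0=2] -> levels [2 2 2]
  -> stable (no change)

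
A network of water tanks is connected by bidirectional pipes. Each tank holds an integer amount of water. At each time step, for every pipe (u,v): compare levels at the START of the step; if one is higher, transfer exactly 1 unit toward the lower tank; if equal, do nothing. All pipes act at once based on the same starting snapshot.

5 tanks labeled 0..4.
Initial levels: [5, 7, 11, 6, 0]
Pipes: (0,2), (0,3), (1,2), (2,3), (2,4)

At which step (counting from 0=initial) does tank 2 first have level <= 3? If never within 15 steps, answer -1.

Step 1: flows [2->0,3->0,2->1,2->3,2->4] -> levels [7 8 7 6 1]
Step 2: flows [0=2,0->3,1->2,2->3,2->4] -> levels [6 7 6 8 2]
Step 3: flows [0=2,3->0,1->2,3->2,2->4] -> levels [7 6 7 6 3]
Step 4: flows [0=2,0->3,2->1,2->3,2->4] -> levels [6 7 4 8 4]
Step 5: flows [0->2,3->0,1->2,3->2,2=4] -> levels [6 6 7 6 4]
Step 6: flows [2->0,0=3,2->1,2->3,2->4] -> levels [7 7 3 7 5]
Tank 2 first reaches <=3 at step 6

Answer: 6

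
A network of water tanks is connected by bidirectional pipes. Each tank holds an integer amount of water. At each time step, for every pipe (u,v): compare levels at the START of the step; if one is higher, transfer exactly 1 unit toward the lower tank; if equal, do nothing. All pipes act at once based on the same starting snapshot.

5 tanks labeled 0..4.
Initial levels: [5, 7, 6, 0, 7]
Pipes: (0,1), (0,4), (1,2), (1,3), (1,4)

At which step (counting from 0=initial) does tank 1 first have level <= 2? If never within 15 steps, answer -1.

Step 1: flows [1->0,4->0,1->2,1->3,1=4] -> levels [7 4 7 1 6]
Step 2: flows [0->1,0->4,2->1,1->3,4->1] -> levels [5 6 6 2 6]
Step 3: flows [1->0,4->0,1=2,1->3,1=4] -> levels [7 4 6 3 5]
Step 4: flows [0->1,0->4,2->1,1->3,4->1] -> levels [5 6 5 4 5]
Step 5: flows [1->0,0=4,1->2,1->3,1->4] -> levels [6 2 6 5 6]
Tank 1 first reaches <=2 at step 5

Answer: 5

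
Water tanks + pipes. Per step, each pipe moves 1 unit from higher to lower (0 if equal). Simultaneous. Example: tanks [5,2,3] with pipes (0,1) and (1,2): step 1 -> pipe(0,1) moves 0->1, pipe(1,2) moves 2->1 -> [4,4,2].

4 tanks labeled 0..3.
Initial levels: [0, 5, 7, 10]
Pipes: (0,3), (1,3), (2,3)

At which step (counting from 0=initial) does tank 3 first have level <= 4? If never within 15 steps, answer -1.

Step 1: flows [3->0,3->1,3->2] -> levels [1 6 8 7]
Step 2: flows [3->0,3->1,2->3] -> levels [2 7 7 6]
Step 3: flows [3->0,1->3,2->3] -> levels [3 6 6 7]
Step 4: flows [3->0,3->1,3->2] -> levels [4 7 7 4]
Tank 3 first reaches <=4 at step 4

Answer: 4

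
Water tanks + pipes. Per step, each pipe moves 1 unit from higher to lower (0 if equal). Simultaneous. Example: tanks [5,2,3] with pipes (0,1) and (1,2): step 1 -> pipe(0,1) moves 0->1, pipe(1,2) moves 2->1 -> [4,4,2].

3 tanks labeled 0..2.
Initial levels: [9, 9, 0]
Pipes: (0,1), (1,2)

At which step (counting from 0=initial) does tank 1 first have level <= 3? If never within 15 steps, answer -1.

Answer: -1

Derivation:
Step 1: flows [0=1,1->2] -> levels [9 8 1]
Step 2: flows [0->1,1->2] -> levels [8 8 2]
Step 3: flows [0=1,1->2] -> levels [8 7 3]
Step 4: flows [0->1,1->2] -> levels [7 7 4]
Step 5: flows [0=1,1->2] -> levels [7 6 5]
Step 6: flows [0->1,1->2] -> levels [6 6 6]
Step 7: flows [0=1,1=2] -> levels [6 6 6]
  -> stable; tank 1 stays at 6 > 3
Tank 1 never reaches <=3 within 15 steps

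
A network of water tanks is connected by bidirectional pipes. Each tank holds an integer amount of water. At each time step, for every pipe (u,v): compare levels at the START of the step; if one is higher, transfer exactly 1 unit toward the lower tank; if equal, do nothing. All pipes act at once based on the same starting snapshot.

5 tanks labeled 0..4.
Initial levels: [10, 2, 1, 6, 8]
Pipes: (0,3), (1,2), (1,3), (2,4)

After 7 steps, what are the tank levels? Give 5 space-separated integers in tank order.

Answer: 5 5 6 7 4

Derivation:
Step 1: flows [0->3,1->2,3->1,4->2] -> levels [9 2 3 6 7]
Step 2: flows [0->3,2->1,3->1,4->2] -> levels [8 4 3 6 6]
Step 3: flows [0->3,1->2,3->1,4->2] -> levels [7 4 5 6 5]
Step 4: flows [0->3,2->1,3->1,2=4] -> levels [6 6 4 6 5]
Step 5: flows [0=3,1->2,1=3,4->2] -> levels [6 5 6 6 4]
Step 6: flows [0=3,2->1,3->1,2->4] -> levels [6 7 4 5 5]
Step 7: flows [0->3,1->2,1->3,4->2] -> levels [5 5 6 7 4]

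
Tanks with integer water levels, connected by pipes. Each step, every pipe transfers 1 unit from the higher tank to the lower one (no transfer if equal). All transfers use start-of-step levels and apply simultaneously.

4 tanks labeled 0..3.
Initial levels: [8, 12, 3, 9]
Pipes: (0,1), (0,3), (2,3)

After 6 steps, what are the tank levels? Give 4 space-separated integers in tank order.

Step 1: flows [1->0,3->0,3->2] -> levels [10 11 4 7]
Step 2: flows [1->0,0->3,3->2] -> levels [10 10 5 7]
Step 3: flows [0=1,0->3,3->2] -> levels [9 10 6 7]
Step 4: flows [1->0,0->3,3->2] -> levels [9 9 7 7]
Step 5: flows [0=1,0->3,2=3] -> levels [8 9 7 8]
Step 6: flows [1->0,0=3,3->2] -> levels [9 8 8 7]

Answer: 9 8 8 7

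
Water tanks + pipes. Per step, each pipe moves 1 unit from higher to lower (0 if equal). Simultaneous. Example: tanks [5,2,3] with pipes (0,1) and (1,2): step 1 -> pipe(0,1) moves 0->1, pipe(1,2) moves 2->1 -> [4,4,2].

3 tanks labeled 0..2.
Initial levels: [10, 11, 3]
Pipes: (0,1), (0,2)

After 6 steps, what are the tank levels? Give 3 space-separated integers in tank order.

Step 1: flows [1->0,0->2] -> levels [10 10 4]
Step 2: flows [0=1,0->2] -> levels [9 10 5]
Step 3: flows [1->0,0->2] -> levels [9 9 6]
Step 4: flows [0=1,0->2] -> levels [8 9 7]
Step 5: flows [1->0,0->2] -> levels [8 8 8]
Step 6: flows [0=1,0=2] -> levels [8 8 8]

Answer: 8 8 8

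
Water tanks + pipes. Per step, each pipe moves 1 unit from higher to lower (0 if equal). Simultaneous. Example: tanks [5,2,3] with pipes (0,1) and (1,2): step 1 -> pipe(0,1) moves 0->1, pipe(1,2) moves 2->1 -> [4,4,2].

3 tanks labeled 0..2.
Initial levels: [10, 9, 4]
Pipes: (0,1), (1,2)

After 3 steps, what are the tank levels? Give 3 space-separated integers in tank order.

Answer: 8 8 7

Derivation:
Step 1: flows [0->1,1->2] -> levels [9 9 5]
Step 2: flows [0=1,1->2] -> levels [9 8 6]
Step 3: flows [0->1,1->2] -> levels [8 8 7]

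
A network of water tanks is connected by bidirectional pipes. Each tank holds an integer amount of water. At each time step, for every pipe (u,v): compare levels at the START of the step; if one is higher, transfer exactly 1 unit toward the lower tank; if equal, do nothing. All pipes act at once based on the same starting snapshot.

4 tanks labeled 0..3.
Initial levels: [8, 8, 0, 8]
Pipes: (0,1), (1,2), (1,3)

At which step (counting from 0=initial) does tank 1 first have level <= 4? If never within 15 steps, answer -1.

Step 1: flows [0=1,1->2,1=3] -> levels [8 7 1 8]
Step 2: flows [0->1,1->2,3->1] -> levels [7 8 2 7]
Step 3: flows [1->0,1->2,1->3] -> levels [8 5 3 8]
Step 4: flows [0->1,1->2,3->1] -> levels [7 6 4 7]
Step 5: flows [0->1,1->2,3->1] -> levels [6 7 5 6]
Step 6: flows [1->0,1->2,1->3] -> levels [7 4 6 7]
Tank 1 first reaches <=4 at step 6

Answer: 6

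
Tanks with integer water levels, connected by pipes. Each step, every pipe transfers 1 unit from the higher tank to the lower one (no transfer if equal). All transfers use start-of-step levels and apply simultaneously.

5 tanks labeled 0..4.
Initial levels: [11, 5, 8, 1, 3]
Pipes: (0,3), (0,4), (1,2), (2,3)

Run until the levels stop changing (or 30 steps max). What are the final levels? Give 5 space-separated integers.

Step 1: flows [0->3,0->4,2->1,2->3] -> levels [9 6 6 3 4]
Step 2: flows [0->3,0->4,1=2,2->3] -> levels [7 6 5 5 5]
Step 3: flows [0->3,0->4,1->2,2=3] -> levels [5 5 6 6 6]
Step 4: flows [3->0,4->0,2->1,2=3] -> levels [7 6 5 5 5]
  -> period-2 cycle: step 4 state = step 2 state; never stabilizes
  -> state at step 30: (30-2) mod 2 = 0, same as step 2 -> [7 6 5 5 5]

Answer: 7 6 5 5 5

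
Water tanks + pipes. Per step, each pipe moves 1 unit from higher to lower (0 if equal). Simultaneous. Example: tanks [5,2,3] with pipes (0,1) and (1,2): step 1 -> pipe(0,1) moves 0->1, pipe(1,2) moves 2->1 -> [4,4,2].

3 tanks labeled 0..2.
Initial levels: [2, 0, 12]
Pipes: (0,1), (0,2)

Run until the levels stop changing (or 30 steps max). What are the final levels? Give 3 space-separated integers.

Step 1: flows [0->1,2->0] -> levels [2 1 11]
Step 2: flows [0->1,2->0] -> levels [2 2 10]
Step 3: flows [0=1,2->0] -> levels [3 2 9]
Step 4: flows [0->1,2->0] -> levels [3 3 8]
Step 5: flows [0=1,2->0] -> levels [4 3 7]
Step 6: flows [0->1,2->0] -> levels [4 4 6]
Step 7: flows [0=1,2->0] -> levels [5 4 5]
Step 8: flows [0->1,0=2] -> levels [4 5 5]
Step 9: flows [1->0,2->0] -> levels [6 4 4]
Step 10: flows [0->1,0->2] -> levels [4 5 5]
  -> period-2 cycle: step 10 state = step 8 state; never stabilizes
  -> state at step 30: (30-8) mod 2 = 0, same as step 8 -> [4 5 5]

Answer: 4 5 5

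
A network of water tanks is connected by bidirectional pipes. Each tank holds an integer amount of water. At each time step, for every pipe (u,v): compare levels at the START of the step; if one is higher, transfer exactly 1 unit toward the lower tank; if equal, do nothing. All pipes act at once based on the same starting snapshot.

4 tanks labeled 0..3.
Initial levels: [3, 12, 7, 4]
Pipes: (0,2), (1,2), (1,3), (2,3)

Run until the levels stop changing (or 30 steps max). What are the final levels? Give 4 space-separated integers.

Step 1: flows [2->0,1->2,1->3,2->3] -> levels [4 10 6 6]
Step 2: flows [2->0,1->2,1->3,2=3] -> levels [5 8 6 7]
Step 3: flows [2->0,1->2,1->3,3->2] -> levels [6 6 7 7]
Step 4: flows [2->0,2->1,3->1,2=3] -> levels [7 8 5 6]
Step 5: flows [0->2,1->2,1->3,3->2] -> levels [6 6 8 6]
Step 6: flows [2->0,2->1,1=3,2->3] -> levels [7 7 5 7]
Step 7: flows [0->2,1->2,1=3,3->2] -> levels [6 6 8 6]
  -> period-2 cycle: step 7 state = step 5 state; never stabilizes
  -> state at step 30: (30-5) mod 2 = 1, same as step 6 -> [7 7 5 7]

Answer: 7 7 5 7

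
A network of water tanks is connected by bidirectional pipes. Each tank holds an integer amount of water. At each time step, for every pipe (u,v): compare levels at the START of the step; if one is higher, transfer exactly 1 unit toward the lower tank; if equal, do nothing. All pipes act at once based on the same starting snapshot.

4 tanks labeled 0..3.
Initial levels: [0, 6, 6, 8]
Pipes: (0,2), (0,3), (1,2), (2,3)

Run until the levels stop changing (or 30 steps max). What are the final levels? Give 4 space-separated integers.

Step 1: flows [2->0,3->0,1=2,3->2] -> levels [2 6 6 6]
Step 2: flows [2->0,3->0,1=2,2=3] -> levels [4 6 5 5]
Step 3: flows [2->0,3->0,1->2,2=3] -> levels [6 5 5 4]
Step 4: flows [0->2,0->3,1=2,2->3] -> levels [4 5 5 6]
Step 5: flows [2->0,3->0,1=2,3->2] -> levels [6 5 5 4]
  -> period-2 cycle: step 5 state = step 3 state; never stabilizes
  -> state at step 30: (30-3) mod 2 = 1, same as step 4 -> [4 5 5 6]

Answer: 4 5 5 6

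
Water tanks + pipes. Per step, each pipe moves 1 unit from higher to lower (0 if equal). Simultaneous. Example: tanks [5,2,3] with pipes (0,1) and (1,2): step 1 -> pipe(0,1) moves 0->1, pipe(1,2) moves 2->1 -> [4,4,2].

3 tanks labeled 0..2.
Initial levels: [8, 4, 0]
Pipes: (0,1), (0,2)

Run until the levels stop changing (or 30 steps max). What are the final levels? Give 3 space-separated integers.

Step 1: flows [0->1,0->2] -> levels [6 5 1]
Step 2: flows [0->1,0->2] -> levels [4 6 2]
Step 3: flows [1->0,0->2] -> levels [4 5 3]
Step 4: flows [1->0,0->2] -> levels [4 4 4]
Step 5: flows [0=1,0=2] -> levels [4 4 4]
  -> stable (no change)

Answer: 4 4 4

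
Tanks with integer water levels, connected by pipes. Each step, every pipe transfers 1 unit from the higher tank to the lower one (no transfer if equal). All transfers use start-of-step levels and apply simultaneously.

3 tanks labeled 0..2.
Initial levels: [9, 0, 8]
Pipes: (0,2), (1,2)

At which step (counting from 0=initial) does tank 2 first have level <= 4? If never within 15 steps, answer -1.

Step 1: flows [0->2,2->1] -> levels [8 1 8]
Step 2: flows [0=2,2->1] -> levels [8 2 7]
Step 3: flows [0->2,2->1] -> levels [7 3 7]
Step 4: flows [0=2,2->1] -> levels [7 4 6]
Step 5: flows [0->2,2->1] -> levels [6 5 6]
Step 6: flows [0=2,2->1] -> levels [6 6 5]
Step 7: flows [0->2,1->2] -> levels [5 5 7]
Step 8: flows [2->0,2->1] -> levels [6 6 5]
  -> period-2 cycle (repeats step 6); tank 2 never drops to <=4
Tank 2 never reaches <=4 within 15 steps

Answer: -1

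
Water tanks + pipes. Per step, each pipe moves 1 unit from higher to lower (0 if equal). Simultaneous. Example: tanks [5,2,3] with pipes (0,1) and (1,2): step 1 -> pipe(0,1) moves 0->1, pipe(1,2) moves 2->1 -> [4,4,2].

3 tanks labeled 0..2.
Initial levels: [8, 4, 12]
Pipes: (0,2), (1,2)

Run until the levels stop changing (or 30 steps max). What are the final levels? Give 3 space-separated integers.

Answer: 8 8 8

Derivation:
Step 1: flows [2->0,2->1] -> levels [9 5 10]
Step 2: flows [2->0,2->1] -> levels [10 6 8]
Step 3: flows [0->2,2->1] -> levels [9 7 8]
Step 4: flows [0->2,2->1] -> levels [8 8 8]
Step 5: flows [0=2,1=2] -> levels [8 8 8]
  -> stable (no change)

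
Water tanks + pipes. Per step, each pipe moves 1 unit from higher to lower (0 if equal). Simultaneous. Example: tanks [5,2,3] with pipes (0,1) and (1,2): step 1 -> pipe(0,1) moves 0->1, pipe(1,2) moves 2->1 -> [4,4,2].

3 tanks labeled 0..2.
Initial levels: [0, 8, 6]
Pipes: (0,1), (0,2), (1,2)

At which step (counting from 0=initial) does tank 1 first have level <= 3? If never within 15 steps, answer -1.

Step 1: flows [1->0,2->0,1->2] -> levels [2 6 6]
Step 2: flows [1->0,2->0,1=2] -> levels [4 5 5]
Step 3: flows [1->0,2->0,1=2] -> levels [6 4 4]
Step 4: flows [0->1,0->2,1=2] -> levels [4 5 5]
  -> period-2 cycle (repeats step 2); tank 1 never drops to <=3
Tank 1 never reaches <=3 within 15 steps

Answer: -1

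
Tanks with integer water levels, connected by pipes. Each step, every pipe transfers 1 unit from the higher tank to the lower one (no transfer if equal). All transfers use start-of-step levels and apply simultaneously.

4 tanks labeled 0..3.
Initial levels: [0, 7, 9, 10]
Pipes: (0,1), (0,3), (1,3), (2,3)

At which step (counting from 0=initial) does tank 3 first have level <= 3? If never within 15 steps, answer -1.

Answer: -1

Derivation:
Step 1: flows [1->0,3->0,3->1,3->2] -> levels [2 7 10 7]
Step 2: flows [1->0,3->0,1=3,2->3] -> levels [4 6 9 7]
Step 3: flows [1->0,3->0,3->1,2->3] -> levels [6 6 8 6]
Step 4: flows [0=1,0=3,1=3,2->3] -> levels [6 6 7 7]
Step 5: flows [0=1,3->0,3->1,2=3] -> levels [7 7 7 5]
Step 6: flows [0=1,0->3,1->3,2->3] -> levels [6 6 6 8]
Step 7: flows [0=1,3->0,3->1,3->2] -> levels [7 7 7 5]
  -> period-2 cycle (repeats step 5); tank 3 never drops to <=3
Tank 3 never reaches <=3 within 15 steps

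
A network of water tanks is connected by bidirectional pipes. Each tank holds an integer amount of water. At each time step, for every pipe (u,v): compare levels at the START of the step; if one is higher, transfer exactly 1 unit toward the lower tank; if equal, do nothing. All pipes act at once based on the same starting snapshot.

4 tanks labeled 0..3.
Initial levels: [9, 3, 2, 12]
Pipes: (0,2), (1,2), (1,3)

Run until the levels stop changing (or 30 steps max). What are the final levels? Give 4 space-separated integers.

Answer: 7 8 5 6

Derivation:
Step 1: flows [0->2,1->2,3->1] -> levels [8 3 4 11]
Step 2: flows [0->2,2->1,3->1] -> levels [7 5 4 10]
Step 3: flows [0->2,1->2,3->1] -> levels [6 5 6 9]
Step 4: flows [0=2,2->1,3->1] -> levels [6 7 5 8]
Step 5: flows [0->2,1->2,3->1] -> levels [5 7 7 7]
Step 6: flows [2->0,1=2,1=3] -> levels [6 7 6 7]
Step 7: flows [0=2,1->2,1=3] -> levels [6 6 7 7]
Step 8: flows [2->0,2->1,3->1] -> levels [7 8 5 6]
Step 9: flows [0->2,1->2,1->3] -> levels [6 6 7 7]
  -> period-2 cycle: step 9 state = step 7 state; never stabilizes
  -> state at step 30: (30-7) mod 2 = 1, same as step 8 -> [7 8 5 6]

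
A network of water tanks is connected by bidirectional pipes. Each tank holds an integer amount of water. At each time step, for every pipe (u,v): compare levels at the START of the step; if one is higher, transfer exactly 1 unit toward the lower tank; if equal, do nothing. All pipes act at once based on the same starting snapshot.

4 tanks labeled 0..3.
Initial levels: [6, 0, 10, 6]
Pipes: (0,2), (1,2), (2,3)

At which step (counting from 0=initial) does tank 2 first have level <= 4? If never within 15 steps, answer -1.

Step 1: flows [2->0,2->1,2->3] -> levels [7 1 7 7]
Step 2: flows [0=2,2->1,2=3] -> levels [7 2 6 7]
Step 3: flows [0->2,2->1,3->2] -> levels [6 3 7 6]
Step 4: flows [2->0,2->1,2->3] -> levels [7 4 4 7]
Tank 2 first reaches <=4 at step 4

Answer: 4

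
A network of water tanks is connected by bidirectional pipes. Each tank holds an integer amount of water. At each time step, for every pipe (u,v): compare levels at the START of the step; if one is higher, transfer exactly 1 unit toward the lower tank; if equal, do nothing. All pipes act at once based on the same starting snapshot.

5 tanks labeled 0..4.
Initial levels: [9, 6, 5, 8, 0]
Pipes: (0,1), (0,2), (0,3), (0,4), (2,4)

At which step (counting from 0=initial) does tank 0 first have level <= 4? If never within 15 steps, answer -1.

Answer: 5

Derivation:
Step 1: flows [0->1,0->2,0->3,0->4,2->4] -> levels [5 7 5 9 2]
Step 2: flows [1->0,0=2,3->0,0->4,2->4] -> levels [6 6 4 8 4]
Step 3: flows [0=1,0->2,3->0,0->4,2=4] -> levels [5 6 5 7 5]
Step 4: flows [1->0,0=2,3->0,0=4,2=4] -> levels [7 5 5 6 5]
Step 5: flows [0->1,0->2,0->3,0->4,2=4] -> levels [3 6 6 7 6]
Tank 0 first reaches <=4 at step 5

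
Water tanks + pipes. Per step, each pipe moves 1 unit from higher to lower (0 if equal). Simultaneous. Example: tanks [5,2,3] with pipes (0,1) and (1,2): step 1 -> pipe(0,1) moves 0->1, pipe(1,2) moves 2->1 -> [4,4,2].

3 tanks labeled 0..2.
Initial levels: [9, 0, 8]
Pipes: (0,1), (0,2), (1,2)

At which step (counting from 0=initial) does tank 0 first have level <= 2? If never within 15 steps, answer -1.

Step 1: flows [0->1,0->2,2->1] -> levels [7 2 8]
Step 2: flows [0->1,2->0,2->1] -> levels [7 4 6]
Step 3: flows [0->1,0->2,2->1] -> levels [5 6 6]
Step 4: flows [1->0,2->0,1=2] -> levels [7 5 5]
Step 5: flows [0->1,0->2,1=2] -> levels [5 6 6]
  -> period-2 cycle (repeats step 3); tank 0 never drops to <=2
Tank 0 never reaches <=2 within 15 steps

Answer: -1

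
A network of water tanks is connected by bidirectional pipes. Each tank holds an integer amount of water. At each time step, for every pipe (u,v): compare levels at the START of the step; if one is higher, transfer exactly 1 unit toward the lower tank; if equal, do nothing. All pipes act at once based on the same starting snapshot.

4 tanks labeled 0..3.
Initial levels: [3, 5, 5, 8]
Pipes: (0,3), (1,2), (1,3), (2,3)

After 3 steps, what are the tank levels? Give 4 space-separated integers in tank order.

Answer: 6 6 6 3

Derivation:
Step 1: flows [3->0,1=2,3->1,3->2] -> levels [4 6 6 5]
Step 2: flows [3->0,1=2,1->3,2->3] -> levels [5 5 5 6]
Step 3: flows [3->0,1=2,3->1,3->2] -> levels [6 6 6 3]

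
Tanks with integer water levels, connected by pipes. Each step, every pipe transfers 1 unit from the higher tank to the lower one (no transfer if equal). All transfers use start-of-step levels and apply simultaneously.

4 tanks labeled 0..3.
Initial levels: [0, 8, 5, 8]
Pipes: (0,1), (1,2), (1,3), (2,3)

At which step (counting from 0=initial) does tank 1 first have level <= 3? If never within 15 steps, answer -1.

Answer: 6

Derivation:
Step 1: flows [1->0,1->2,1=3,3->2] -> levels [1 6 7 7]
Step 2: flows [1->0,2->1,3->1,2=3] -> levels [2 7 6 6]
Step 3: flows [1->0,1->2,1->3,2=3] -> levels [3 4 7 7]
Step 4: flows [1->0,2->1,3->1,2=3] -> levels [4 5 6 6]
Step 5: flows [1->0,2->1,3->1,2=3] -> levels [5 6 5 5]
Step 6: flows [1->0,1->2,1->3,2=3] -> levels [6 3 6 6]
Tank 1 first reaches <=3 at step 6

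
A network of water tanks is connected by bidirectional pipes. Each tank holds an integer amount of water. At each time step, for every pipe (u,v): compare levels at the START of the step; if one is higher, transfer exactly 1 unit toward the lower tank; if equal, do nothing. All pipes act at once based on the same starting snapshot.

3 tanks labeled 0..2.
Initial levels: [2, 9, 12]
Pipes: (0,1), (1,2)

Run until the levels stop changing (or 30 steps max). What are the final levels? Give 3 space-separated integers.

Answer: 8 7 8

Derivation:
Step 1: flows [1->0,2->1] -> levels [3 9 11]
Step 2: flows [1->0,2->1] -> levels [4 9 10]
Step 3: flows [1->0,2->1] -> levels [5 9 9]
Step 4: flows [1->0,1=2] -> levels [6 8 9]
Step 5: flows [1->0,2->1] -> levels [7 8 8]
Step 6: flows [1->0,1=2] -> levels [8 7 8]
Step 7: flows [0->1,2->1] -> levels [7 9 7]
Step 8: flows [1->0,1->2] -> levels [8 7 8]
  -> period-2 cycle: step 8 state = step 6 state; never stabilizes
  -> state at step 30: (30-6) mod 2 = 0, same as step 6 -> [8 7 8]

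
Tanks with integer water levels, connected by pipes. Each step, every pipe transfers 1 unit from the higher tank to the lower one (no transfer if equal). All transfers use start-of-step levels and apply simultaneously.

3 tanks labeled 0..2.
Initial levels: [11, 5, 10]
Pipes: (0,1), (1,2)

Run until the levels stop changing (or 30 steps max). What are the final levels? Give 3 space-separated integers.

Step 1: flows [0->1,2->1] -> levels [10 7 9]
Step 2: flows [0->1,2->1] -> levels [9 9 8]
Step 3: flows [0=1,1->2] -> levels [9 8 9]
Step 4: flows [0->1,2->1] -> levels [8 10 8]
Step 5: flows [1->0,1->2] -> levels [9 8 9]
  -> period-2 cycle: step 5 state = step 3 state; never stabilizes
  -> state at step 30: (30-3) mod 2 = 1, same as step 4 -> [8 10 8]

Answer: 8 10 8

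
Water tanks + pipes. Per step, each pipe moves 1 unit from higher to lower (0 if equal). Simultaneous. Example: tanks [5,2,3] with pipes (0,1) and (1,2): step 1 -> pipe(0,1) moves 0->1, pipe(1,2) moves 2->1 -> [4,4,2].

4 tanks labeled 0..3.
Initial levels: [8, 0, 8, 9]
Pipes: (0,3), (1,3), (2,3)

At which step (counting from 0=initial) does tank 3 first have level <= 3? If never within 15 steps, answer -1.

Step 1: flows [3->0,3->1,3->2] -> levels [9 1 9 6]
Step 2: flows [0->3,3->1,2->3] -> levels [8 2 8 7]
Step 3: flows [0->3,3->1,2->3] -> levels [7 3 7 8]
Step 4: flows [3->0,3->1,3->2] -> levels [8 4 8 5]
Step 5: flows [0->3,3->1,2->3] -> levels [7 5 7 6]
Step 6: flows [0->3,3->1,2->3] -> levels [6 6 6 7]
Step 7: flows [3->0,3->1,3->2] -> levels [7 7 7 4]
Step 8: flows [0->3,1->3,2->3] -> levels [6 6 6 7]
  -> period-2 cycle (repeats step 6); tank 3 never drops to <=3
Tank 3 never reaches <=3 within 15 steps

Answer: -1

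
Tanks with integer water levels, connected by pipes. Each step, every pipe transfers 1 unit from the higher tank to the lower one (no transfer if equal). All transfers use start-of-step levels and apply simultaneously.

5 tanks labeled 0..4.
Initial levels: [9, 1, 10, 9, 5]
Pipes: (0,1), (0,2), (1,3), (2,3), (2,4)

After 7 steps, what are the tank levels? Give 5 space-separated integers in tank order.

Step 1: flows [0->1,2->0,3->1,2->3,2->4] -> levels [9 3 7 9 6]
Step 2: flows [0->1,0->2,3->1,3->2,2->4] -> levels [7 5 8 7 7]
Step 3: flows [0->1,2->0,3->1,2->3,2->4] -> levels [7 7 5 7 8]
Step 4: flows [0=1,0->2,1=3,3->2,4->2] -> levels [6 7 8 6 7]
Step 5: flows [1->0,2->0,1->3,2->3,2->4] -> levels [8 5 5 8 8]
Step 6: flows [0->1,0->2,3->1,3->2,4->2] -> levels [6 7 8 6 7]
  -> period-2 cycle: step 6 state = step 4 state
  -> state at step 7: (7-4) mod 2 = 1, same as step 5 -> [8 5 5 8 8]

Answer: 8 5 5 8 8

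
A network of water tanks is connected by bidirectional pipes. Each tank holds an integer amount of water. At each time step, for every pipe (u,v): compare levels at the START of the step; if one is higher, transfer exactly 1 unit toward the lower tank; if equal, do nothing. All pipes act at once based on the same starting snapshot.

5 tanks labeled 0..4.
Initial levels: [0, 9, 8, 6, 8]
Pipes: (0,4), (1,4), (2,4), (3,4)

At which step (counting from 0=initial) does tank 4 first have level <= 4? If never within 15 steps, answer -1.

Answer: 3

Derivation:
Step 1: flows [4->0,1->4,2=4,4->3] -> levels [1 8 8 7 7]
Step 2: flows [4->0,1->4,2->4,3=4] -> levels [2 7 7 7 8]
Step 3: flows [4->0,4->1,4->2,4->3] -> levels [3 8 8 8 4]
Tank 4 first reaches <=4 at step 3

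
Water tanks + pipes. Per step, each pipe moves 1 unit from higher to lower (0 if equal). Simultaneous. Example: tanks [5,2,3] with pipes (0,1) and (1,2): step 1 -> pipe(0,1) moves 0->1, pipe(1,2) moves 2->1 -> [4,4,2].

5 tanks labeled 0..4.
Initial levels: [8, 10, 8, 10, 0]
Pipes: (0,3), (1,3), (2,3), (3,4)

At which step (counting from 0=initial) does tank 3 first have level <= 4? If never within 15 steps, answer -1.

Step 1: flows [3->0,1=3,3->2,3->4] -> levels [9 10 9 7 1]
Step 2: flows [0->3,1->3,2->3,3->4] -> levels [8 9 8 9 2]
Step 3: flows [3->0,1=3,3->2,3->4] -> levels [9 9 9 6 3]
Step 4: flows [0->3,1->3,2->3,3->4] -> levels [8 8 8 8 4]
Step 5: flows [0=3,1=3,2=3,3->4] -> levels [8 8 8 7 5]
Step 6: flows [0->3,1->3,2->3,3->4] -> levels [7 7 7 9 6]
Step 7: flows [3->0,3->1,3->2,3->4] -> levels [8 8 8 5 7]
Step 8: flows [0->3,1->3,2->3,4->3] -> levels [7 7 7 9 6]
  -> period-2 cycle (repeats step 6); tank 3 never drops to <=4
Tank 3 never reaches <=4 within 15 steps

Answer: -1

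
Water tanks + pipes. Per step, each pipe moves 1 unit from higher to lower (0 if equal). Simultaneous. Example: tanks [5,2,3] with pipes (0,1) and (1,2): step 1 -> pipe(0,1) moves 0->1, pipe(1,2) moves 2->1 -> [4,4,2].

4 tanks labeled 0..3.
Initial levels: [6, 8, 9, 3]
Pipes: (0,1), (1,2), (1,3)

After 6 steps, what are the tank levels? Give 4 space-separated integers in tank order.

Answer: 6 8 6 6

Derivation:
Step 1: flows [1->0,2->1,1->3] -> levels [7 7 8 4]
Step 2: flows [0=1,2->1,1->3] -> levels [7 7 7 5]
Step 3: flows [0=1,1=2,1->3] -> levels [7 6 7 6]
Step 4: flows [0->1,2->1,1=3] -> levels [6 8 6 6]
Step 5: flows [1->0,1->2,1->3] -> levels [7 5 7 7]
Step 6: flows [0->1,2->1,3->1] -> levels [6 8 6 6]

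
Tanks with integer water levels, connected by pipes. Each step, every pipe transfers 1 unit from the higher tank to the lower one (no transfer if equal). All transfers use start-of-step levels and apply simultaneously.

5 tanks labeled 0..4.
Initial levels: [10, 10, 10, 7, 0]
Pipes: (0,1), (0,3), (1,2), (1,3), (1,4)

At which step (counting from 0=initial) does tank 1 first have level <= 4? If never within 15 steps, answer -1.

Answer: -1

Derivation:
Step 1: flows [0=1,0->3,1=2,1->3,1->4] -> levels [9 8 10 9 1]
Step 2: flows [0->1,0=3,2->1,3->1,1->4] -> levels [8 10 9 8 2]
Step 3: flows [1->0,0=3,1->2,1->3,1->4] -> levels [9 6 10 9 3]
Step 4: flows [0->1,0=3,2->1,3->1,1->4] -> levels [8 8 9 8 4]
Step 5: flows [0=1,0=3,2->1,1=3,1->4] -> levels [8 8 8 8 5]
Step 6: flows [0=1,0=3,1=2,1=3,1->4] -> levels [8 7 8 8 6]
Step 7: flows [0->1,0=3,2->1,3->1,1->4] -> levels [7 9 7 7 7]
Step 8: flows [1->0,0=3,1->2,1->3,1->4] -> levels [8 5 8 8 8]
Step 9: flows [0->1,0=3,2->1,3->1,4->1] -> levels [7 9 7 7 7]
  -> period-2 cycle (repeats step 7); tank 1 never drops to <=4
Tank 1 never reaches <=4 within 15 steps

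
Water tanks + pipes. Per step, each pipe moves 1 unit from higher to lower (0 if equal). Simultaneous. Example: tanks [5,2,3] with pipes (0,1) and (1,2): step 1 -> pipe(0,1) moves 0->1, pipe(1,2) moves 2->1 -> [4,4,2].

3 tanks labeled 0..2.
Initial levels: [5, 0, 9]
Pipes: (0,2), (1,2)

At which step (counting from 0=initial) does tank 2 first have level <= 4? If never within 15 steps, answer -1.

Answer: 5

Derivation:
Step 1: flows [2->0,2->1] -> levels [6 1 7]
Step 2: flows [2->0,2->1] -> levels [7 2 5]
Step 3: flows [0->2,2->1] -> levels [6 3 5]
Step 4: flows [0->2,2->1] -> levels [5 4 5]
Step 5: flows [0=2,2->1] -> levels [5 5 4]
Tank 2 first reaches <=4 at step 5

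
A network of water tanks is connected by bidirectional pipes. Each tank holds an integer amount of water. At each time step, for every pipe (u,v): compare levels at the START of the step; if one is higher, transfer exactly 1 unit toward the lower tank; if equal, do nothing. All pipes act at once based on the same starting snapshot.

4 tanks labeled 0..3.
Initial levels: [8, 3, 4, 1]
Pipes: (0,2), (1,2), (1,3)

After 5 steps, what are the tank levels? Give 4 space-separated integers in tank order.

Answer: 5 5 3 3

Derivation:
Step 1: flows [0->2,2->1,1->3] -> levels [7 3 4 2]
Step 2: flows [0->2,2->1,1->3] -> levels [6 3 4 3]
Step 3: flows [0->2,2->1,1=3] -> levels [5 4 4 3]
Step 4: flows [0->2,1=2,1->3] -> levels [4 3 5 4]
Step 5: flows [2->0,2->1,3->1] -> levels [5 5 3 3]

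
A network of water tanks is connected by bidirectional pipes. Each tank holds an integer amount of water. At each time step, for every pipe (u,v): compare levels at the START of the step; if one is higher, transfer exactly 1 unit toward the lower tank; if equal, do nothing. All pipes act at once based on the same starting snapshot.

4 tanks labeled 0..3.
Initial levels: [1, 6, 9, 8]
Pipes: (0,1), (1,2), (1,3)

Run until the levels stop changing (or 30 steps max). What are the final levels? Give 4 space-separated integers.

Answer: 5 7 6 6

Derivation:
Step 1: flows [1->0,2->1,3->1] -> levels [2 7 8 7]
Step 2: flows [1->0,2->1,1=3] -> levels [3 7 7 7]
Step 3: flows [1->0,1=2,1=3] -> levels [4 6 7 7]
Step 4: flows [1->0,2->1,3->1] -> levels [5 7 6 6]
Step 5: flows [1->0,1->2,1->3] -> levels [6 4 7 7]
Step 6: flows [0->1,2->1,3->1] -> levels [5 7 6 6]
  -> period-2 cycle: step 6 state = step 4 state; never stabilizes
  -> state at step 30: (30-4) mod 2 = 0, same as step 4 -> [5 7 6 6]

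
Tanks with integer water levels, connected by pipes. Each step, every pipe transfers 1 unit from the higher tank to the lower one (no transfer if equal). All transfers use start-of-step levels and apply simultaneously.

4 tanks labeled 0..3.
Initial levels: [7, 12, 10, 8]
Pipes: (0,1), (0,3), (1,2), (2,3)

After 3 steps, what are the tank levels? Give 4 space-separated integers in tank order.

Answer: 10 9 10 8

Derivation:
Step 1: flows [1->0,3->0,1->2,2->3] -> levels [9 10 10 8]
Step 2: flows [1->0,0->3,1=2,2->3] -> levels [9 9 9 10]
Step 3: flows [0=1,3->0,1=2,3->2] -> levels [10 9 10 8]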